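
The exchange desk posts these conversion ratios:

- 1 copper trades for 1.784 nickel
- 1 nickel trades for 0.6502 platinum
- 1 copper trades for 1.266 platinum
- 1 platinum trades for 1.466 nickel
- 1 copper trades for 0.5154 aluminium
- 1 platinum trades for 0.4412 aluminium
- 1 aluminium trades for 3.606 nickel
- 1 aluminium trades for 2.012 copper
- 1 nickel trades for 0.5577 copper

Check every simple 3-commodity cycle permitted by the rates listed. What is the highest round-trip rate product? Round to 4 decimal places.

1.1238

copper→platinum→aluminium→copper: 1.266 × 0.4412 × 2.012 = 1.12382
nickel→copper→aluminium→nickel: 0.5577 × 0.5154 × 3.606 = 1.03650
nickel→copper→platinum→nickel: 0.5577 × 1.266 × 1.466 = 1.03507
nickel→platinum→aluminium→nickel: 0.6502 × 0.4412 × 3.606 = 1.03445
Maximum is copper→platinum→aluminium→copper at 1.1238; arbitrage exists.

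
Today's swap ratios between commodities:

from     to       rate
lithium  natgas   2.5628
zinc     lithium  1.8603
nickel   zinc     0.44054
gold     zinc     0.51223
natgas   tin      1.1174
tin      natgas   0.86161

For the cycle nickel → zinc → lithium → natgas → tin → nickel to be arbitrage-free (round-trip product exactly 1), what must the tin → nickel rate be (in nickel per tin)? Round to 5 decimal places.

0.42610

Known legs of the cycle: 0.44054 × 1.8603 × 2.5628 × 1.1174 = 2.34688449564198864
For no arbitrage the full-cycle product must be 1, so the missing rate is 1 / 2.34688449564198864 ≈ 0.4260968.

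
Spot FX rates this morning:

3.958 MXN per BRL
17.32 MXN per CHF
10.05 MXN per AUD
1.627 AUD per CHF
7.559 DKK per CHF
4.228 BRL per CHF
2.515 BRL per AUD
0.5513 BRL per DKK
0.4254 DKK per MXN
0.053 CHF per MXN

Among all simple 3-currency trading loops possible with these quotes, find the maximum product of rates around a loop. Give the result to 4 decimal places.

0.9282

DKK→BRL→MXN→DKK: 0.5513 × 3.958 × 0.4254 = 0.92824
CHF→BRL→MXN→CHF: 4.228 × 3.958 × 0.053 = 0.88692
CHF→AUD→MXN→CHF: 1.627 × 10.05 × 0.053 = 0.86662
Maximum is DKK→BRL→MXN→DKK at 0.9282; no arbitrage — every cycle loses value.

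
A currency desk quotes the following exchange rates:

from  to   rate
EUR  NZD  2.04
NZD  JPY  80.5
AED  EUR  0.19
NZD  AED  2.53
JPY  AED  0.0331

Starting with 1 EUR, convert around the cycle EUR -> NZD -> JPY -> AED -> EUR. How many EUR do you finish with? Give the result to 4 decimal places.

1 EUR × 2.04 = 2.04 NZD
2.04 NZD × 80.5 = 164.22 JPY
164.22 JPY × 0.0331 = 5.435682 AED
5.435682 AED × 0.19 = 1.03277958 EUR

1.0328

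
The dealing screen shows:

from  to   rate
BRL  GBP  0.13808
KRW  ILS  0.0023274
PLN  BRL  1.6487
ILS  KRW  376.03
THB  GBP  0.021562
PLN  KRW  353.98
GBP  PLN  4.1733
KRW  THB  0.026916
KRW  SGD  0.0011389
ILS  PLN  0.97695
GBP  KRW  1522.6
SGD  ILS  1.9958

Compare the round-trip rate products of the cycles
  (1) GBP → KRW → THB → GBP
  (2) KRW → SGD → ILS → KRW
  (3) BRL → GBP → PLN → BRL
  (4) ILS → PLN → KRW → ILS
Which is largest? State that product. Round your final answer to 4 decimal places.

(1) 1522.6 × 0.026916 × 0.021562 = 0.88366
(2) 0.0011389 × 1.9958 × 376.03 = 0.85472
(3) 0.13808 × 4.1733 × 1.6487 = 0.95006
(4) 0.97695 × 353.98 × 0.0023274 = 0.80486
Highest is cycle (3) at 0.9501 (≤1, no arbitrage).

0.9501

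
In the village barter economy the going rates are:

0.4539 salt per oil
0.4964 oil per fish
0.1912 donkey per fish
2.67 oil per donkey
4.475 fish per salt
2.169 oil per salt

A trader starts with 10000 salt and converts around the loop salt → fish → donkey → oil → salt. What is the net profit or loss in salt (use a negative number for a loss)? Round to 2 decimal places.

369.37

10000 salt × 4.475 = 44750 fish
44750 fish × 0.1912 = 8556.2 donkey
8556.2 donkey × 2.67 = 22845.054 oil
22845.054 oil × 0.4539 = 10369.3700106 salt
Net change: 10369.3700106 − 10000 = 369.3700106 salt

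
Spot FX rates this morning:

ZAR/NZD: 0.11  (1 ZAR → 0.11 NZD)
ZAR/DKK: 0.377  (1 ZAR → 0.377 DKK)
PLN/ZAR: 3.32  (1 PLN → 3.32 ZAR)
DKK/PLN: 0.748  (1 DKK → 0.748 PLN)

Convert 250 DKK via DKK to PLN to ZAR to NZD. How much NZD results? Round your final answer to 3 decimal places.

68.292

250 DKK × 0.748 = 187 PLN
187 PLN × 3.32 = 620.84 ZAR
620.84 ZAR × 0.11 = 68.2924 NZD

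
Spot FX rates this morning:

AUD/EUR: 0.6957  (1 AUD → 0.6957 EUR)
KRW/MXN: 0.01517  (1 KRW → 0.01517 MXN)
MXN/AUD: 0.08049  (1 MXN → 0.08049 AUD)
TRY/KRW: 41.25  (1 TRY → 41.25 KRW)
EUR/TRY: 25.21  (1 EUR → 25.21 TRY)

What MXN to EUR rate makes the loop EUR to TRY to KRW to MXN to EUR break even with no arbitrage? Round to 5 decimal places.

Known legs of the cycle: 25.21 × 41.25 × 0.01517 = 15.775472625
For no arbitrage the full-cycle product must be 1, so the missing rate is 1 / 15.775472625 ≈ 0.0633895.

0.06339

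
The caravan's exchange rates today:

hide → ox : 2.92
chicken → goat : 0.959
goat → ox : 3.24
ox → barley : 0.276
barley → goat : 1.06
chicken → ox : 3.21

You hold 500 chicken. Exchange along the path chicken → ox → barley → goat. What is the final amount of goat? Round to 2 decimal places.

469.56

500 chicken × 3.21 = 1605 ox
1605 ox × 0.276 = 442.98 barley
442.98 barley × 1.06 = 469.5588 goat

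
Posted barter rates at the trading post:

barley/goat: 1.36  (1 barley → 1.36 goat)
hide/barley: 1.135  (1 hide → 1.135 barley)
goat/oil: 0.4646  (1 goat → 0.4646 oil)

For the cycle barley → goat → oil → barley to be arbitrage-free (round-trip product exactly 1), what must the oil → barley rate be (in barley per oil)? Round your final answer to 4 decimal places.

Known legs of the cycle: 1.36 × 0.4646 = 0.631856
For no arbitrage the full-cycle product must be 1, so the missing rate is 1 / 0.631856 ≈ 1.582639.

1.5826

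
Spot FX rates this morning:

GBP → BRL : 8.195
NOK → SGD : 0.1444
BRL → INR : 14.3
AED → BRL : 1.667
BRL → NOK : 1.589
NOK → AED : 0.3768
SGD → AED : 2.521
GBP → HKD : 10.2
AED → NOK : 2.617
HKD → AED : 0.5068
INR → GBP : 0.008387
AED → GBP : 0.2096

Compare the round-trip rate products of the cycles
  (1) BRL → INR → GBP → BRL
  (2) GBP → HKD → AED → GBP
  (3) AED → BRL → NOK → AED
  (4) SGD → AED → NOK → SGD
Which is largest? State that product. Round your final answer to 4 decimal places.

1.0835

(1) 14.3 × 0.008387 × 8.195 = 0.98286
(2) 10.2 × 0.5068 × 0.2096 = 1.08350
(3) 1.667 × 1.589 × 0.3768 = 0.99809
(4) 2.521 × 2.617 × 0.1444 = 0.95267
Highest is cycle (2) at 1.0835 (>1, arbitrage).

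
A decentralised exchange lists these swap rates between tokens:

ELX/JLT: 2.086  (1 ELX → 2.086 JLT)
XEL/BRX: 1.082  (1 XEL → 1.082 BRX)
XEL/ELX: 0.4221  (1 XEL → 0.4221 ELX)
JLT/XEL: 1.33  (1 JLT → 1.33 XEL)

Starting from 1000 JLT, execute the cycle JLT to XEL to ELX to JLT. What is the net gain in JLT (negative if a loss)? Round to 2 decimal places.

171.07

1000 JLT × 1.33 = 1330 XEL
1330 XEL × 0.4221 = 561.393 ELX
561.393 ELX × 2.086 = 1171.065798 JLT
Net change: 1171.065798 − 1000 = 171.065798 JLT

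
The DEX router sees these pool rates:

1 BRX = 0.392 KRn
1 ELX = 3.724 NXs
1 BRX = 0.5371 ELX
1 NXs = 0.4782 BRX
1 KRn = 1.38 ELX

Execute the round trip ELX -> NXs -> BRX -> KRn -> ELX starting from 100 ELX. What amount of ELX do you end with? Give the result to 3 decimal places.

100 ELX × 3.724 = 372.4 NXs
372.4 NXs × 0.4782 = 178.08168 BRX
178.08168 BRX × 0.392 = 69.80801856 KRn
69.80801856 KRn × 1.38 = 96.3350656128 ELX

96.335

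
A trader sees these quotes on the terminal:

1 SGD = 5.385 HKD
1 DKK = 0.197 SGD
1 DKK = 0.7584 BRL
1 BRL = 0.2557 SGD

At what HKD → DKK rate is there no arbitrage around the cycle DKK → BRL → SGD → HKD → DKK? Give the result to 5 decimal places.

Known legs of the cycle: 0.7584 × 0.2557 × 5.385 = 1.0442747088
For no arbitrage the full-cycle product must be 1, so the missing rate is 1 / 1.0442747088 ≈ 0.9576024.

0.95760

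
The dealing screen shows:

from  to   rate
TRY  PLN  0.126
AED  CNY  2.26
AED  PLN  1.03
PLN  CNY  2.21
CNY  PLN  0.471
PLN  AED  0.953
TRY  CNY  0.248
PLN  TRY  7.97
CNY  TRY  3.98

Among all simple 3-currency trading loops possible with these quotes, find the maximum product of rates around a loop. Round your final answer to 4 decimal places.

CNY→TRY→PLN→CNY: 3.98 × 0.126 × 2.21 = 1.10827
CNY→PLN→AED→CNY: 0.471 × 0.953 × 2.26 = 1.01443
CNY→PLN→TRY→CNY: 0.471 × 7.97 × 0.248 = 0.93096
Maximum is CNY→TRY→PLN→CNY at 1.1083; arbitrage exists.

1.1083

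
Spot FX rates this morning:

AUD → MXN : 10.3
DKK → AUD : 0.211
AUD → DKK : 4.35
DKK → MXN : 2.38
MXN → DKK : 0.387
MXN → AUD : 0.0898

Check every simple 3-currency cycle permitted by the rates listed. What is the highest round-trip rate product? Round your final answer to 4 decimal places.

AUD→DKK→MXN→AUD: 4.35 × 2.38 × 0.0898 = 0.92970
AUD→MXN→DKK→AUD: 10.3 × 0.387 × 0.211 = 0.84107
Maximum is AUD→DKK→MXN→AUD at 0.9297; no arbitrage — every cycle loses value.

0.9297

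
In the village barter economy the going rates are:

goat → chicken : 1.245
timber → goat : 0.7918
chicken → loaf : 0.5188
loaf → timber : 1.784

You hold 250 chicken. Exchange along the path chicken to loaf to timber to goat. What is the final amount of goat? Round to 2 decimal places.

250 chicken × 0.5188 = 129.7 loaf
129.7 loaf × 1.784 = 231.3848 timber
231.3848 timber × 0.7918 = 183.21048464 goat

183.21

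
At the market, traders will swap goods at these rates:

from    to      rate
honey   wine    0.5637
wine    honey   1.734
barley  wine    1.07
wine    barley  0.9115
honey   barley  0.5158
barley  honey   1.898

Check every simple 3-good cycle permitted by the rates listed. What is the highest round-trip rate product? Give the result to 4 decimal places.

0.9752

honey→wine→barley→honey: 0.5637 × 0.9115 × 1.898 = 0.97522
honey→barley→wine→honey: 0.5158 × 1.07 × 1.734 = 0.95701
Maximum is honey→wine→barley→honey at 0.9752; no arbitrage — every cycle loses value.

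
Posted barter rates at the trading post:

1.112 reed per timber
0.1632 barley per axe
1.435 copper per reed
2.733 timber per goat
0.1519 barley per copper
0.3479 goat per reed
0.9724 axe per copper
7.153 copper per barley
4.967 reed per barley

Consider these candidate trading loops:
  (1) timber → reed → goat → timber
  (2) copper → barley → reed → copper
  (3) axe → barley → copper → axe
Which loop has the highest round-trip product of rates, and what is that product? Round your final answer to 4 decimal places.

(1) 1.112 × 0.3479 × 2.733 = 1.05730
(2) 0.1519 × 4.967 × 1.435 = 1.08269
(3) 0.1632 × 7.153 × 0.9724 = 1.13515
Highest is cycle (3) at 1.1352 (>1, arbitrage).

1.1352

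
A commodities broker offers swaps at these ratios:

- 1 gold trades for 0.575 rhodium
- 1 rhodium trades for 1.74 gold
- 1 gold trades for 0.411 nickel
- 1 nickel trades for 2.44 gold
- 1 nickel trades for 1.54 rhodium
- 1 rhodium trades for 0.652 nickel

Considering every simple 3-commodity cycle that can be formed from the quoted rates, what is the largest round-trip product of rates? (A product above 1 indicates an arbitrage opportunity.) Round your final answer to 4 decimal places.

1.1013

nickel→rhodium→gold→nickel: 1.54 × 1.74 × 0.411 = 1.10132
nickel→gold→rhodium→nickel: 2.44 × 0.575 × 0.652 = 0.91476
Maximum is nickel→rhodium→gold→nickel at 1.1013; arbitrage exists.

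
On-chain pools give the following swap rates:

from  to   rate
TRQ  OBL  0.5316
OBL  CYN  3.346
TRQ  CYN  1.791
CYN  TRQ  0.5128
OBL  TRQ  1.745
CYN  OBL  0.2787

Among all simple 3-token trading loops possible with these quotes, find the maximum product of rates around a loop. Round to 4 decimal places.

TRQ→OBL→CYN→TRQ: 0.5316 × 3.346 × 0.5128 = 0.91213
TRQ→CYN→OBL→TRQ: 1.791 × 0.2787 × 1.745 = 0.87102
Maximum is TRQ→OBL→CYN→TRQ at 0.9121; no arbitrage — every cycle loses value.

0.9121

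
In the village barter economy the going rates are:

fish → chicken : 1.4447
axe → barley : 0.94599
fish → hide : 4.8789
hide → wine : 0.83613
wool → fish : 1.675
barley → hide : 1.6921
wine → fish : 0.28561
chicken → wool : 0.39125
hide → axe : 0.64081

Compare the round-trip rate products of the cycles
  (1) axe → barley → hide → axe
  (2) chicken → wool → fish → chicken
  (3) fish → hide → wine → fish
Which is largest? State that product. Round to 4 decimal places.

(1) 0.94599 × 1.6921 × 0.64081 = 1.02575
(2) 0.39125 × 1.675 × 1.4447 = 0.94678
(3) 4.8789 × 0.83613 × 0.28561 = 1.16512
Highest is cycle (3) at 1.1651 (>1, arbitrage).

1.1651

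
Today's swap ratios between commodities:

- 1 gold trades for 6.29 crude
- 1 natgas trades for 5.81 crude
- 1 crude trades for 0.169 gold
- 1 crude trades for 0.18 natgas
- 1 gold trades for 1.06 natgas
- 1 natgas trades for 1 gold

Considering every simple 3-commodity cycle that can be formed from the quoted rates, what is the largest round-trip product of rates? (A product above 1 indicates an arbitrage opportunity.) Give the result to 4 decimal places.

gold→crude→natgas→gold: 6.29 × 0.18 × 1 = 1.13220
gold→natgas→crude→gold: 1.06 × 5.81 × 0.169 = 1.04080
Maximum is gold→crude→natgas→gold at 1.1322; arbitrage exists.

1.1322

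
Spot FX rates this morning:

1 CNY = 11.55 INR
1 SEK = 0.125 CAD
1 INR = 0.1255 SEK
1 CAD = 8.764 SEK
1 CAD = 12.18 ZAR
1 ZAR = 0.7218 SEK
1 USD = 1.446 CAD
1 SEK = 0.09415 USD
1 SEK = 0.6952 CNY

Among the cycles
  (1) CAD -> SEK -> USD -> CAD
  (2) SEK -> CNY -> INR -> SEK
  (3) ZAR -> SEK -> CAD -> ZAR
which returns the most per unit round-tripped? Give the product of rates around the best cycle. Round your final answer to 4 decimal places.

(1) 8.764 × 0.09415 × 1.446 = 1.19314
(2) 0.6952 × 11.55 × 0.1255 = 1.00771
(3) 0.7218 × 0.125 × 12.18 = 1.09894
Highest is cycle (1) at 1.1931 (>1, arbitrage).

1.1931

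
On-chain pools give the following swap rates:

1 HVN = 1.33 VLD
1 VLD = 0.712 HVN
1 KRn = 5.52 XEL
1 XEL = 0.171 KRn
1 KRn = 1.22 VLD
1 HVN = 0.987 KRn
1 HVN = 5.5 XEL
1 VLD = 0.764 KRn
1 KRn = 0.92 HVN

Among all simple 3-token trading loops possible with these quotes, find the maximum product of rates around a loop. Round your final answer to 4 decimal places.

KRn→HVN→VLD→KRn: 0.92 × 1.33 × 0.764 = 0.93483
XEL→KRn→HVN→XEL: 0.171 × 0.92 × 5.5 = 0.86526
KRn→VLD→HVN→KRn: 1.22 × 0.712 × 0.987 = 0.85735
Maximum is KRn→HVN→VLD→KRn at 0.9348; no arbitrage — every cycle loses value.

0.9348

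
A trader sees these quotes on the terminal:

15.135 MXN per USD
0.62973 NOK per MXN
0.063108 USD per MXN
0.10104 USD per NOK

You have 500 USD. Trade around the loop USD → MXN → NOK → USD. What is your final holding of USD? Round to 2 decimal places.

481.50

500 USD × 15.135 = 7567.5 MXN
7567.5 MXN × 0.62973 = 4765.481775 NOK
4765.481775 NOK × 0.10104 = 481.504278546 USD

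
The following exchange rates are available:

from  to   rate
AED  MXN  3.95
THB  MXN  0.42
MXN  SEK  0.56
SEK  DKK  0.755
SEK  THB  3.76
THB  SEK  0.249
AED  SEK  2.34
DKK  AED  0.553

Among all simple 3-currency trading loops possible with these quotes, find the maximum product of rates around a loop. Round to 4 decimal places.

SEK→DKK→AED→SEK: 0.755 × 0.553 × 2.34 = 0.97699
SEK→THB→MXN→SEK: 3.76 × 0.42 × 0.56 = 0.88435
Maximum is SEK→DKK→AED→SEK at 0.9770; no arbitrage — every cycle loses value.

0.9770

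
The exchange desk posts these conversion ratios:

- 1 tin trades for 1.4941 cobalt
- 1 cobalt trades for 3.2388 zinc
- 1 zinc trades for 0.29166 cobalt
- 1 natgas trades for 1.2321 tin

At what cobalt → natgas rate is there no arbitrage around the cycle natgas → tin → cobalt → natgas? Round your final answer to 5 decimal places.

0.54322

Known legs of the cycle: 1.2321 × 1.4941 = 1.84088061
For no arbitrage the full-cycle product must be 1, so the missing rate is 1 / 1.84088061 ≈ 0.5432183.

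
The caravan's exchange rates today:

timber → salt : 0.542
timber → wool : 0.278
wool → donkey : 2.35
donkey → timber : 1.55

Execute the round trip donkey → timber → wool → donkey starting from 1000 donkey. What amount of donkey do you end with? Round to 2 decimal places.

1012.62

1000 donkey × 1.55 = 1550 timber
1550 timber × 0.278 = 430.9 wool
430.9 wool × 2.35 = 1012.615 donkey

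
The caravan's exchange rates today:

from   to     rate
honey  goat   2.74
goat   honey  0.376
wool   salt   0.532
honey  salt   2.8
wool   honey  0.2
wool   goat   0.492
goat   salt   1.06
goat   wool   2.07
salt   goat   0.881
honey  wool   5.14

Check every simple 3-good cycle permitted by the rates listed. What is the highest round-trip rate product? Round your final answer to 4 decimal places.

goat→wool→honey→goat: 2.07 × 0.2 × 2.74 = 1.13436
goat→wool→salt→goat: 2.07 × 0.532 × 0.881 = 0.97019
goat→honey→wool→goat: 0.376 × 5.14 × 0.492 = 0.95086
goat→honey→salt→goat: 0.376 × 2.8 × 0.881 = 0.92752
Maximum is goat→wool→honey→goat at 1.1344; arbitrage exists.

1.1344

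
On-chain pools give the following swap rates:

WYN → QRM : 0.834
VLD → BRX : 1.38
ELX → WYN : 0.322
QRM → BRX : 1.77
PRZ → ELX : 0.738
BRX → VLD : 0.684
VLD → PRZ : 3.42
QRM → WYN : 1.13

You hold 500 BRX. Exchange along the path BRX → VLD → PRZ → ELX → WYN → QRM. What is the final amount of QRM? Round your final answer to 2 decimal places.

231.81

500 BRX × 0.684 = 342 VLD
342 VLD × 3.42 = 1169.64 PRZ
1169.64 PRZ × 0.738 = 863.19432 ELX
863.19432 ELX × 0.322 = 277.94857104 WYN
277.94857104 WYN × 0.834 = 231.80910824736 QRM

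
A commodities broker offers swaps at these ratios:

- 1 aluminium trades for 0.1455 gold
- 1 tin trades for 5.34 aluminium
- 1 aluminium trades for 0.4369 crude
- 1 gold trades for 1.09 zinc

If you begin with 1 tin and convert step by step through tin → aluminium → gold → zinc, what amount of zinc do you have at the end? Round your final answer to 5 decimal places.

1 tin × 5.34 = 5.34 aluminium
5.34 aluminium × 0.1455 = 0.77697 gold
0.77697 gold × 1.09 = 0.8468973 zinc

0.84690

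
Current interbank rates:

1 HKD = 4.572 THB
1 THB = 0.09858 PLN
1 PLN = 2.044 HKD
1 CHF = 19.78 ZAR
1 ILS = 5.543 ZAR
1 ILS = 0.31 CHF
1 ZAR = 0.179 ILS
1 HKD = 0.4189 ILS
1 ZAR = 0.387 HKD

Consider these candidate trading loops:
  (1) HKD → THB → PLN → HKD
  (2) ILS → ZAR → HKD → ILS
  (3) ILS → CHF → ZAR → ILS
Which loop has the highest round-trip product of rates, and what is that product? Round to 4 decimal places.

1.0976

(1) 4.572 × 0.09858 × 2.044 = 0.92125
(2) 5.543 × 0.387 × 0.4189 = 0.89860
(3) 0.31 × 19.78 × 0.179 = 1.09759
Highest is cycle (3) at 1.0976 (>1, arbitrage).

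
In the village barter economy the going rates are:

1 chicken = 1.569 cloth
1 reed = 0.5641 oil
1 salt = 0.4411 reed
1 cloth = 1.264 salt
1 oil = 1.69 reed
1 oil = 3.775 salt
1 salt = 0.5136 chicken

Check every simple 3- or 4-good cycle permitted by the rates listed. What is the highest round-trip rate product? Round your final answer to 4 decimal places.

1.0186

salt→chicken→cloth→salt: 0.5136 × 1.569 × 1.264 = 1.01858
salt→reed→oil→salt: 0.4411 × 0.5641 × 3.775 = 0.93931
Maximum is salt→chicken→cloth→salt at 1.0186; arbitrage exists.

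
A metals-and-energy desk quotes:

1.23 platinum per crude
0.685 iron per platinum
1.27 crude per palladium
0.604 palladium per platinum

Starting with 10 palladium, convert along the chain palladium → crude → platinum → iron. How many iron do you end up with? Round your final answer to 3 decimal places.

10 palladium × 1.27 = 12.7 crude
12.7 crude × 1.23 = 15.621 platinum
15.621 platinum × 0.685 = 10.700385 iron

10.700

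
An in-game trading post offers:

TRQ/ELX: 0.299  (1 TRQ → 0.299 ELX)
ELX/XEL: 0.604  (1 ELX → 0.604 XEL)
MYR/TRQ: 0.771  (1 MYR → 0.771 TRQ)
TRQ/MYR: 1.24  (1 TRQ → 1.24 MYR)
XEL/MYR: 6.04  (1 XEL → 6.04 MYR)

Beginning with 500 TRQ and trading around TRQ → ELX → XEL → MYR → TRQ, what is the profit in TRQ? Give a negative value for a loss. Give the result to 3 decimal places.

500 TRQ × 0.299 = 149.5 ELX
149.5 ELX × 0.604 = 90.298 XEL
90.298 XEL × 6.04 = 545.39992 MYR
545.39992 MYR × 0.771 = 420.50333832 TRQ
Net change: 420.50333832 − 500 = -79.49666168 TRQ

-79.497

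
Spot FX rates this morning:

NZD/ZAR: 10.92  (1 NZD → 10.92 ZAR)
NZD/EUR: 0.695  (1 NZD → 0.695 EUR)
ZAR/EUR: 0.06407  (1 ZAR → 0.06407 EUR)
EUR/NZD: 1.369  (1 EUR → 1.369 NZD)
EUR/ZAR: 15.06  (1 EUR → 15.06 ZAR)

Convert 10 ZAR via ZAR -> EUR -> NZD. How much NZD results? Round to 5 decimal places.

0.87712

10 ZAR × 0.06407 = 0.6407 EUR
0.6407 EUR × 1.369 = 0.8771183 NZD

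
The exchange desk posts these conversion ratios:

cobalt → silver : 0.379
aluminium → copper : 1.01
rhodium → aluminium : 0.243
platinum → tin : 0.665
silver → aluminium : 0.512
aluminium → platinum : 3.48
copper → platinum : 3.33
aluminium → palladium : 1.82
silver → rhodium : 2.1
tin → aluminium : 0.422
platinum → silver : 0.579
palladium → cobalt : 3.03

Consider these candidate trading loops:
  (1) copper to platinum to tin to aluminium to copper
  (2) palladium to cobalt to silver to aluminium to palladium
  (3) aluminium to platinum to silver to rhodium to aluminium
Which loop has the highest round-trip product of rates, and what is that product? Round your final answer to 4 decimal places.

1.0701

(1) 3.33 × 0.665 × 0.422 × 1.01 = 0.94384
(2) 3.03 × 0.379 × 0.512 × 1.82 = 1.07010
(3) 3.48 × 0.579 × 2.1 × 0.243 = 1.02821
Highest is cycle (2) at 1.0701 (>1, arbitrage).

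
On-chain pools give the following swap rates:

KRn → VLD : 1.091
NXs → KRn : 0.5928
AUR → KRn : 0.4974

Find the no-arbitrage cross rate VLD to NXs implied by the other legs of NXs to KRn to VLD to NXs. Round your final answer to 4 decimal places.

1.5462

Known legs of the cycle: 0.5928 × 1.091 = 0.6467448
For no arbitrage the full-cycle product must be 1, so the missing rate is 1 / 0.6467448 ≈ 1.546205.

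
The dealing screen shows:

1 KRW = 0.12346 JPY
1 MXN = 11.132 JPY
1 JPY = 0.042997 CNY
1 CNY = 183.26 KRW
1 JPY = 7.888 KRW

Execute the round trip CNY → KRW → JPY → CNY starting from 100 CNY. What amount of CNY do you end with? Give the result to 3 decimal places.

97.282

100 CNY × 183.26 = 18326 KRW
18326 KRW × 0.12346 = 2262.52796 JPY
2262.52796 JPY × 0.042997 = 97.28191469612 CNY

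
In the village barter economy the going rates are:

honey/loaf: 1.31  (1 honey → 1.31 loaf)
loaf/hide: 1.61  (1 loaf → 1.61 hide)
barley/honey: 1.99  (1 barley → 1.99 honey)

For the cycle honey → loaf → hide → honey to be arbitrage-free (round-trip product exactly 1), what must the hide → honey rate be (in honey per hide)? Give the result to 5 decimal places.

Known legs of the cycle: 1.31 × 1.61 = 2.1091
For no arbitrage the full-cycle product must be 1, so the missing rate is 1 / 2.1091 ≈ 0.4741359.

0.47414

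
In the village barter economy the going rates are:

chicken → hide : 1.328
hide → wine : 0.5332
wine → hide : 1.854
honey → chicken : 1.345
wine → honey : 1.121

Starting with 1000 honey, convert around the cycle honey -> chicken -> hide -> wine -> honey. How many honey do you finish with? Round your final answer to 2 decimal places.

1067.62

1000 honey × 1.345 = 1345 chicken
1345 chicken × 1.328 = 1786.16 hide
1786.16 hide × 0.5332 = 952.380512 wine
952.380512 wine × 1.121 = 1067.618553952 honey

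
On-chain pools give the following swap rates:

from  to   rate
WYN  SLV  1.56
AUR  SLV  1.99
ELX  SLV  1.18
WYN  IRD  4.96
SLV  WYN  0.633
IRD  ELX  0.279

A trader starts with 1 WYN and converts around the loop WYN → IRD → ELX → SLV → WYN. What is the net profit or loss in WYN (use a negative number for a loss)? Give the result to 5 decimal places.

1 WYN × 4.96 = 4.96 IRD
4.96 IRD × 0.279 = 1.38384 ELX
1.38384 ELX × 1.18 = 1.6329312 SLV
1.6329312 SLV × 0.633 = 1.0336454496 WYN
Net change: 1.0336454496 − 1 = 0.0336454496 WYN

0.03365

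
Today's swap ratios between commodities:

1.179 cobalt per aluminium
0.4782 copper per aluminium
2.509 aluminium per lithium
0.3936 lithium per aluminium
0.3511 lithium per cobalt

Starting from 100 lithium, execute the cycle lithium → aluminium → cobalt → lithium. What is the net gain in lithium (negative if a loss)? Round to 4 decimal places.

3.8593

100 lithium × 2.509 = 250.9 aluminium
250.9 aluminium × 1.179 = 295.8111 cobalt
295.8111 cobalt × 0.3511 = 103.85927721 lithium
Net change: 103.85927721 − 100 = 3.85927721 lithium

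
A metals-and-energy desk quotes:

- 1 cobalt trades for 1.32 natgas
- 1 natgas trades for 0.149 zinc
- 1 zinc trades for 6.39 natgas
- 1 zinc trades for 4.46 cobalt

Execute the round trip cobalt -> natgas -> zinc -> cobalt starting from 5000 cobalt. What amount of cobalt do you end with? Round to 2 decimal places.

5000 cobalt × 1.32 = 6600 natgas
6600 natgas × 0.149 = 983.4 zinc
983.4 zinc × 4.46 = 4385.964 cobalt

4385.96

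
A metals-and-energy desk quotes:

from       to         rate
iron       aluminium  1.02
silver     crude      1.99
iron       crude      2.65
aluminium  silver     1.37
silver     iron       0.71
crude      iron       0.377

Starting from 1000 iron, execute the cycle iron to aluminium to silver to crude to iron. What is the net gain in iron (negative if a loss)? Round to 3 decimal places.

48.371

1000 iron × 1.02 = 1020 aluminium
1020 aluminium × 1.37 = 1397.4 silver
1397.4 silver × 1.99 = 2780.826 crude
2780.826 crude × 0.377 = 1048.371402 iron
Net change: 1048.371402 − 1000 = 48.371402 iron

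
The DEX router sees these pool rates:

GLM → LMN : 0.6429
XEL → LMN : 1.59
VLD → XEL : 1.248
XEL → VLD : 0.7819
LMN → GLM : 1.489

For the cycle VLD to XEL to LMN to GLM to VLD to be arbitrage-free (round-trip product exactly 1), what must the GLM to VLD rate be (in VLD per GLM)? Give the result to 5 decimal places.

0.33845

Known legs of the cycle: 1.248 × 1.59 × 1.489 = 2.95465248
For no arbitrage the full-cycle product must be 1, so the missing rate is 1 / 2.95465248 ≈ 0.3384493.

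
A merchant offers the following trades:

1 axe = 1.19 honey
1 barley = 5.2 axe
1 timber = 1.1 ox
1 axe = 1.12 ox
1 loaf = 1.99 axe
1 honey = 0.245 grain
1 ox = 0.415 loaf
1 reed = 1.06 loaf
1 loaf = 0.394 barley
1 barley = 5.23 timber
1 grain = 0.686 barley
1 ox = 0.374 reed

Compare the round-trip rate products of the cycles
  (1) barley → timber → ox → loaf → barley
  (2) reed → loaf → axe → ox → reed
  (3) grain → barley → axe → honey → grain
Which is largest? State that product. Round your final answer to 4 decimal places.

1.0400

(1) 5.23 × 1.1 × 0.415 × 0.394 = 0.94067
(2) 1.06 × 1.99 × 1.12 × 0.374 = 0.88359
(3) 0.686 × 5.2 × 1.19 × 0.245 = 1.04002
Highest is cycle (3) at 1.0400 (>1, arbitrage).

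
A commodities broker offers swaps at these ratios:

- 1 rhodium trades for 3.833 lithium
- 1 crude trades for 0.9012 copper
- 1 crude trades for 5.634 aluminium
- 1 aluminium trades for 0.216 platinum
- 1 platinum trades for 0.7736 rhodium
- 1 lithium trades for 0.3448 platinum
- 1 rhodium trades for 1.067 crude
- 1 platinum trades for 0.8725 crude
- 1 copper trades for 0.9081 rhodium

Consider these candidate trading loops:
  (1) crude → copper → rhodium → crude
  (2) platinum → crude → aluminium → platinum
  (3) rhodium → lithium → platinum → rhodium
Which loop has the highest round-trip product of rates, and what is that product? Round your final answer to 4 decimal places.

(1) 0.9012 × 0.9081 × 1.067 = 0.87321
(2) 0.8725 × 5.634 × 0.216 = 1.06178
(3) 3.833 × 0.3448 × 0.7736 = 1.02240
Highest is cycle (2) at 1.0618 (>1, arbitrage).

1.0618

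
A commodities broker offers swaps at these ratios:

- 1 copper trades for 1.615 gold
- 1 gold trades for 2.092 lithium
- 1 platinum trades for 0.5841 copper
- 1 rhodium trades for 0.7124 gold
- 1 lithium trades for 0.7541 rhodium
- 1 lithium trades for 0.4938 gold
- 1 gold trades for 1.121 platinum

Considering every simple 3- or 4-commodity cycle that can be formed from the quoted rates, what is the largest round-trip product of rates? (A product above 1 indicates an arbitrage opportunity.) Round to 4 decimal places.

gold→lithium→rhodium→gold: 2.092 × 0.7541 × 0.7124 = 1.12387
gold→platinum→copper→gold: 1.121 × 0.5841 × 1.615 = 1.05746
Maximum is gold→lithium→rhodium→gold at 1.1239; arbitrage exists.

1.1239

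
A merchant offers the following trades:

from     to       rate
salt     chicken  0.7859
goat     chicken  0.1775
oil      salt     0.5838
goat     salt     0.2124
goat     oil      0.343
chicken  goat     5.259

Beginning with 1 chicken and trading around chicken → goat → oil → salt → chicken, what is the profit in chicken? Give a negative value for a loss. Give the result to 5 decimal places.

-0.17238

1 chicken × 5.259 = 5.259 goat
5.259 goat × 0.343 = 1.803837 oil
1.803837 oil × 0.5838 = 1.0530800406 salt
1.0530800406 salt × 0.7859 = 0.82761560390754 chicken
Net change: 0.82761560390754 − 1 = -0.17238439609246 chicken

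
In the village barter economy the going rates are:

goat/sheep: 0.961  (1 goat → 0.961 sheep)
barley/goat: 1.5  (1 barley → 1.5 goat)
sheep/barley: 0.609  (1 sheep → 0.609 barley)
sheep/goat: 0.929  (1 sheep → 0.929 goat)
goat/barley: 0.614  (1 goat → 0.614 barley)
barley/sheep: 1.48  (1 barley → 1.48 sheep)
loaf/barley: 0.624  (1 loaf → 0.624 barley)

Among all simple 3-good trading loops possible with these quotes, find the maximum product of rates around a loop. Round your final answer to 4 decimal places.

goat→sheep→barley→goat: 0.961 × 0.609 × 1.5 = 0.87787
goat→barley→sheep→goat: 0.614 × 1.48 × 0.929 = 0.84420
Maximum is goat→sheep→barley→goat at 0.8779; no arbitrage — every cycle loses value.

0.8779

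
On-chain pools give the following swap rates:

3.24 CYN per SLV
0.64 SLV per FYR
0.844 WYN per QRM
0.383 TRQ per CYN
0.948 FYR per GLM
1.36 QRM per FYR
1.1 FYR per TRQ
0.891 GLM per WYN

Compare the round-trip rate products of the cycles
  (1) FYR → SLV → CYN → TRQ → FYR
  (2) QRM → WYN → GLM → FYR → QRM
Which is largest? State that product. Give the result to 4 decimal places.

(1) 0.64 × 3.24 × 0.383 × 1.1 = 0.87361
(2) 0.844 × 0.891 × 0.948 × 1.36 = 0.96954
Highest is cycle (2) at 0.9695 (≤1, no arbitrage).

0.9695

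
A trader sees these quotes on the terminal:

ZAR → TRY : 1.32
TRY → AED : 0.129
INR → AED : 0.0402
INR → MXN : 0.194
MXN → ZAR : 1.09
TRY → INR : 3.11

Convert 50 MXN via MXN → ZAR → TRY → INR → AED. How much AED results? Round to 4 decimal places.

50 MXN × 1.09 = 54.5 ZAR
54.5 ZAR × 1.32 = 71.94 TRY
71.94 TRY × 3.11 = 223.7334 INR
223.7334 INR × 0.0402 = 8.99408268 AED

8.9941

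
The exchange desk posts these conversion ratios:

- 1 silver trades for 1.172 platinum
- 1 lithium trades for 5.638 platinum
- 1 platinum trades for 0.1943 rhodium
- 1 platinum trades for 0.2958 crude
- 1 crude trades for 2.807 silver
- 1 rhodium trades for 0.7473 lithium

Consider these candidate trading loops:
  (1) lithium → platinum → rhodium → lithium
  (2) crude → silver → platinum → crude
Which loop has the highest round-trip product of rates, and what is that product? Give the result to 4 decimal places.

0.9731

(1) 5.638 × 0.1943 × 0.7473 = 0.81864
(2) 2.807 × 1.172 × 0.2958 = 0.97312
Highest is cycle (2) at 0.9731 (≤1, no arbitrage).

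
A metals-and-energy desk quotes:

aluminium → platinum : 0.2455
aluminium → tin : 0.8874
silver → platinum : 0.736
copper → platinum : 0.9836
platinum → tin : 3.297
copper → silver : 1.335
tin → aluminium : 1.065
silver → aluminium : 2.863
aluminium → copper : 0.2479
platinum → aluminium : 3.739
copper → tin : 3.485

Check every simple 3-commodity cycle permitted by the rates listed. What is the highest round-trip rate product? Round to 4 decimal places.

aluminium→copper→silver→aluminium: 0.2479 × 1.335 × 2.863 = 0.94750
aluminium→copper→tin→aluminium: 0.2479 × 3.485 × 1.065 = 0.92009
aluminium→copper→platinum→aluminium: 0.2479 × 0.9836 × 3.739 = 0.91170
aluminium→platinum→tin→aluminium: 0.2455 × 3.297 × 1.065 = 0.86203
Maximum is aluminium→copper→silver→aluminium at 0.9475; no arbitrage — every cycle loses value.

0.9475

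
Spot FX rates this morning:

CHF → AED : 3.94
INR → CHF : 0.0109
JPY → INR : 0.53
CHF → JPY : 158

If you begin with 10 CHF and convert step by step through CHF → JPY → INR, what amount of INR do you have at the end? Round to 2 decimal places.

10 CHF × 158 = 1580 JPY
1580 JPY × 0.53 = 837.4 INR

837.40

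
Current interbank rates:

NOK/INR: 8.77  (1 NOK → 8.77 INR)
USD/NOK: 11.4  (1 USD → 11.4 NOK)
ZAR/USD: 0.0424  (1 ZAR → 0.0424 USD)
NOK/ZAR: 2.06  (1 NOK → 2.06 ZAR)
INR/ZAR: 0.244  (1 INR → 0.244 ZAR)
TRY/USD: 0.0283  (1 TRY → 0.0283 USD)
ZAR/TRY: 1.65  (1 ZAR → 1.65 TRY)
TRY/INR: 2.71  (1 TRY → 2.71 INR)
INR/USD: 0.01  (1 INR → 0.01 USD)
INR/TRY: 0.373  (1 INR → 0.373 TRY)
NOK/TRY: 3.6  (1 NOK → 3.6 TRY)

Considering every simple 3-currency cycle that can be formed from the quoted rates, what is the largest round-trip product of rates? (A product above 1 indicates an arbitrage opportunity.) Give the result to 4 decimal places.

1.1614

USD→NOK→TRY→USD: 11.4 × 3.6 × 0.0283 = 1.16143
TRY→INR→ZAR→TRY: 2.71 × 0.244 × 1.65 = 1.09105
USD→NOK→INR→USD: 11.4 × 8.77 × 0.01 = 0.99978
USD→NOK→ZAR→USD: 11.4 × 2.06 × 0.0424 = 0.99572
Maximum is USD→NOK→TRY→USD at 1.1614; arbitrage exists.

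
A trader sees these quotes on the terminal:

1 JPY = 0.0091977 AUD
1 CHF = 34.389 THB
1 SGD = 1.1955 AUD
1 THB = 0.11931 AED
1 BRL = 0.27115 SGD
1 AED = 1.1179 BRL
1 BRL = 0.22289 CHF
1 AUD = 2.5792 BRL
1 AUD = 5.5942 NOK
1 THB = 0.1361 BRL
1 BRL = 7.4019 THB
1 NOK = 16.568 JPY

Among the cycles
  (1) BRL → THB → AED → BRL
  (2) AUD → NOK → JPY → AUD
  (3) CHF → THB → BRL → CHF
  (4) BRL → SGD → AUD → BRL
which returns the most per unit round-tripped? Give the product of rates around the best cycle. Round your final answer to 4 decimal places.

1.0432

(1) 7.4019 × 0.11931 × 1.1179 = 0.98724
(2) 5.5942 × 16.568 × 0.0091977 = 0.85249
(3) 34.389 × 0.1361 × 0.22289 = 1.04320
(4) 0.27115 × 1.1955 × 2.5792 = 0.83607
Highest is cycle (3) at 1.0432 (>1, arbitrage).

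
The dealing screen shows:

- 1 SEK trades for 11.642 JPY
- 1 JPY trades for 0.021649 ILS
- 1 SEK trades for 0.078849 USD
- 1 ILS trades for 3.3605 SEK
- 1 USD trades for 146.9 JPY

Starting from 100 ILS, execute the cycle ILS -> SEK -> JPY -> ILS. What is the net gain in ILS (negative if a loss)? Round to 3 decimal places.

100 ILS × 3.3605 = 336.05 SEK
336.05 SEK × 11.642 = 3912.2941 JPY
3912.2941 JPY × 0.021649 = 84.6972549709 ILS
Net change: 84.6972549709 − 100 = -15.3027450291 ILS

-15.303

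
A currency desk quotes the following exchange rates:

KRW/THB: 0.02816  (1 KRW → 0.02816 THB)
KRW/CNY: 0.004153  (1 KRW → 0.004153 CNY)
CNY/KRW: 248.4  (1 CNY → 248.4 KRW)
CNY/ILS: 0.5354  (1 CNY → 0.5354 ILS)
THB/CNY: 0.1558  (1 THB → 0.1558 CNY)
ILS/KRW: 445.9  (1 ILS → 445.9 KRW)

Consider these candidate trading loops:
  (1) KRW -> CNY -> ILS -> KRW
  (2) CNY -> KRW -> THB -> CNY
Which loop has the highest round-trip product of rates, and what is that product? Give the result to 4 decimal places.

(1) 0.004153 × 0.5354 × 445.9 = 0.99147
(2) 248.4 × 0.02816 × 0.1558 = 1.08981
Highest is cycle (2) at 1.0898 (>1, arbitrage).

1.0898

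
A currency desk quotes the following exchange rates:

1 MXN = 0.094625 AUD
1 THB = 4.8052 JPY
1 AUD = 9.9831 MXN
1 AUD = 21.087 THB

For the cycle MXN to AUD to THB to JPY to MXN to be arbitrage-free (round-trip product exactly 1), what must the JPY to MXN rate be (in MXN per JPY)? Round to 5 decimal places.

Known legs of the cycle: 0.094625 × 21.087 × 4.8052 = 9.58809125835
For no arbitrage the full-cycle product must be 1, so the missing rate is 1 / 9.58809125835 ≈ 0.1042960.

0.10430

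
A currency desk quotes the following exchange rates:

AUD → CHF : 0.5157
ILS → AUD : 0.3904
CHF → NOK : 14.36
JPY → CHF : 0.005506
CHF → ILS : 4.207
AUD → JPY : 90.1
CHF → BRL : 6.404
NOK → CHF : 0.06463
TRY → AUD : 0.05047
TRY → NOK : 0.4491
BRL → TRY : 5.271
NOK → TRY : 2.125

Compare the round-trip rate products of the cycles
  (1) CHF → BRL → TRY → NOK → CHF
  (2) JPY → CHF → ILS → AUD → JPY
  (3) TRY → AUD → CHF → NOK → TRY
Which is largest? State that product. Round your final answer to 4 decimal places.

(1) 6.404 × 5.271 × 0.4491 × 0.06463 = 0.97976
(2) 0.005506 × 4.207 × 0.3904 × 90.1 = 0.81479
(3) 0.05047 × 0.5157 × 14.36 × 2.125 = 0.79423
Highest is cycle (1) at 0.9798 (≤1, no arbitrage).

0.9798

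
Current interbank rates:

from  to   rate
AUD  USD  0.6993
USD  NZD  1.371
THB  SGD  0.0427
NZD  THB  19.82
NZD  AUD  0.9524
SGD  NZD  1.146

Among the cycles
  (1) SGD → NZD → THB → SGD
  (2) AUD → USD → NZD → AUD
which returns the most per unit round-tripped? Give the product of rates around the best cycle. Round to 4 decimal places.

0.9699

(1) 1.146 × 19.82 × 0.0427 = 0.96988
(2) 0.6993 × 1.371 × 0.9524 = 0.91310
Highest is cycle (1) at 0.9699 (≤1, no arbitrage).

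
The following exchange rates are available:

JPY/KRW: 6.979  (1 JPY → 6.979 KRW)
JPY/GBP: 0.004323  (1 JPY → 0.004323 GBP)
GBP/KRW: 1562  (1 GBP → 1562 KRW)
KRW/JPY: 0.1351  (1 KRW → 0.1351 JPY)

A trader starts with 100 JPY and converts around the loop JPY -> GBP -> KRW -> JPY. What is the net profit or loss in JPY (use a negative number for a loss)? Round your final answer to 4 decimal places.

100 JPY × 0.004323 = 0.4323 GBP
0.4323 GBP × 1562 = 675.2526 KRW
675.2526 KRW × 0.1351 = 91.22662626 JPY
Net change: 91.22662626 − 100 = -8.77337374 JPY

-8.7734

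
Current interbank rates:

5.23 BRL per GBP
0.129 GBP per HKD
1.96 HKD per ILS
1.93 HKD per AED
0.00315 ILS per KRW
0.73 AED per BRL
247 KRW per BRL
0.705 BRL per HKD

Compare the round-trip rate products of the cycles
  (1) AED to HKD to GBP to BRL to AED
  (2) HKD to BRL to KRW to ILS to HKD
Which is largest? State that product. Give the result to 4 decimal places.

1.0751

(1) 1.93 × 0.129 × 5.23 × 0.73 = 0.95054
(2) 0.705 × 247 × 0.00315 × 1.96 = 1.07511
Highest is cycle (2) at 1.0751 (>1, arbitrage).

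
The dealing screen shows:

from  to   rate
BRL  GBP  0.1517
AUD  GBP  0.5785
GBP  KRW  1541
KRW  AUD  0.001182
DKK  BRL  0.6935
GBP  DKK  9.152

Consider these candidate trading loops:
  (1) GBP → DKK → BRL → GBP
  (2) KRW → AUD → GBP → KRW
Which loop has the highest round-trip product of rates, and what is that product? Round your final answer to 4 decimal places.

1.0537

(1) 9.152 × 0.6935 × 0.1517 = 0.96283
(2) 0.001182 × 0.5785 × 1541 = 1.05372
Highest is cycle (2) at 1.0537 (>1, arbitrage).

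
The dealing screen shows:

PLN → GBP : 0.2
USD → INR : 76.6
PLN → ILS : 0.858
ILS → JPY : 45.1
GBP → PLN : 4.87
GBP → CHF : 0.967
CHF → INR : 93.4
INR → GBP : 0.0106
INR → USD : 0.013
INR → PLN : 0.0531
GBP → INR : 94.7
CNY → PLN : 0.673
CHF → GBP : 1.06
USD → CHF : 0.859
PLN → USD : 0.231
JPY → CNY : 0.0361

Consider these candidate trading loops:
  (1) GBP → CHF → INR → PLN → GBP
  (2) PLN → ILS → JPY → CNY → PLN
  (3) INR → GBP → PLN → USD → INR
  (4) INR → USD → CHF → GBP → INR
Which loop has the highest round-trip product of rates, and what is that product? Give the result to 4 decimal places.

1.1210

(1) 0.967 × 93.4 × 0.0531 × 0.2 = 0.95918
(2) 0.858 × 45.1 × 0.0361 × 0.673 = 0.94013
(3) 0.0106 × 4.87 × 0.231 × 76.6 = 0.91343
(4) 0.013 × 0.859 × 1.06 × 94.7 = 1.12097
Highest is cycle (4) at 1.1210 (>1, arbitrage).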